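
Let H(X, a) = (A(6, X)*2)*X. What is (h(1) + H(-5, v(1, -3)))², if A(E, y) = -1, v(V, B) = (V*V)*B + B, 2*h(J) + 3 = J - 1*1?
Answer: 289/4 ≈ 72.250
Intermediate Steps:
h(J) = -2 + J/2 (h(J) = -3/2 + (J - 1*1)/2 = -3/2 + (J - 1)/2 = -3/2 + (-1 + J)/2 = -3/2 + (-½ + J/2) = -2 + J/2)
v(V, B) = B + B*V² (v(V, B) = V²*B + B = B*V² + B = B + B*V²)
H(X, a) = -2*X (H(X, a) = (-1*2)*X = -2*X)
(h(1) + H(-5, v(1, -3)))² = ((-2 + (½)*1) - 2*(-5))² = ((-2 + ½) + 10)² = (-3/2 + 10)² = (17/2)² = 289/4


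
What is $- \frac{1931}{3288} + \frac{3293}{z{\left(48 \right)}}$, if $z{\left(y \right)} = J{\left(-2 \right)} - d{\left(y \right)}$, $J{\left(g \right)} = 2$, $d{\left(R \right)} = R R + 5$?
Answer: $- \frac{5094067}{2528472} \approx -2.0147$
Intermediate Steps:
$d{\left(R \right)} = 5 + R^{2}$ ($d{\left(R \right)} = R^{2} + 5 = 5 + R^{2}$)
$z{\left(y \right)} = -3 - y^{2}$ ($z{\left(y \right)} = 2 - \left(5 + y^{2}\right) = -3 - y^{2}$)
$- \frac{1931}{3288} + \frac{3293}{z{\left(48 \right)}} = - \frac{1931}{3288} + \frac{3293}{-3 - 48^{2}} = \left(-1931\right) \frac{1}{3288} + \frac{3293}{-3 - 2304} = - \frac{1931}{3288} + \frac{3293}{-3 - 2304} = - \frac{1931}{3288} + \frac{3293}{-2307} = - \frac{1931}{3288} + 3293 \left(- \frac{1}{2307}\right) = - \frac{1931}{3288} - \frac{3293}{2307} = - \frac{5094067}{2528472}$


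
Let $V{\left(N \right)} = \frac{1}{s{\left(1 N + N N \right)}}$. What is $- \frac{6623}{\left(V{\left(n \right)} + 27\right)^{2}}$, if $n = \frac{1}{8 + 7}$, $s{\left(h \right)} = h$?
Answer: $- \frac{1695488}{431649} \approx -3.9279$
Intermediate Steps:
$n = \frac{1}{15} \approx 0.066667$
$V{\left(N \right)} = \frac{1}{N + N^{2}}$ ($V{\left(N \right)} = \frac{1}{1 N + N N} = \frac{1}{N + N^{2}}$)
$- \frac{6623}{\left(V{\left(n \right)} + 27\right)^{2}} = - \frac{6623}{\left(\frac{\frac{1}{\frac{1}{15}}}{1 + \frac{1}{15}} + 27\right)^{2}} = - \frac{6623}{\left(\frac{15}{\frac{16}{15}} + 27\right)^{2}} = - \frac{6623}{\left(15 \cdot \frac{15}{16} + 27\right)^{2}} = - \frac{6623}{\left(\frac{225}{16} + 27\right)^{2}} = - \frac{6623}{\left(\frac{657}{16}\right)^{2}} = - \frac{6623}{\frac{431649}{256}} = \left(-6623\right) \frac{256}{431649} = - \frac{1695488}{431649}$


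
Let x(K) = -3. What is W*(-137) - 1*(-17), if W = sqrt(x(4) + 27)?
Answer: 17 - 274*sqrt(6) ≈ -654.16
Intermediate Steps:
W = 2*sqrt(6) (W = sqrt(-3 + 27) = sqrt(24) = 2*sqrt(6) ≈ 4.8990)
W*(-137) - 1*(-17) = (2*sqrt(6))*(-137) - 1*(-17) = -274*sqrt(6) + 17 = 17 - 274*sqrt(6)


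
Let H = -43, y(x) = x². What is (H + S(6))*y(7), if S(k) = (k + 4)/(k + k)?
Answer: -12397/6 ≈ -2066.2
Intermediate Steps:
S(k) = (4 + k)/(2*k) (S(k) = (4 + k)/((2*k)) = (4 + k)*(1/(2*k)) = (4 + k)/(2*k))
(H + S(6))*y(7) = (-43 + (½)*(4 + 6)/6)*7² = (-43 + (½)*(⅙)*10)*49 = (-43 + ⅚)*49 = -253/6*49 = -12397/6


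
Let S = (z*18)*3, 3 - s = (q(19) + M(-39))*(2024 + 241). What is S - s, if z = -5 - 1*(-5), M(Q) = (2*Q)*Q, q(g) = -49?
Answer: 6779142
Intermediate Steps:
M(Q) = 2*Q²
s = -6779142 (s = 3 - (-49 + 2*(-39)²)*(2024 + 241) = 3 - (-49 + 2*1521)*2265 = 3 - (-49 + 3042)*2265 = 3 - 2993*2265 = 3 - 1*6779145 = 3 - 6779145 = -6779142)
z = 0 (z = -5 + 5 = 0)
S = 0 (S = (0*18)*3 = 0*3 = 0)
S - s = 0 - 1*(-6779142) = 0 + 6779142 = 6779142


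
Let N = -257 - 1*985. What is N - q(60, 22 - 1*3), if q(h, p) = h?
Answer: -1302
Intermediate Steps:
N = -1242 (N = -257 - 985 = -1242)
N - q(60, 22 - 1*3) = -1242 - 1*60 = -1242 - 60 = -1302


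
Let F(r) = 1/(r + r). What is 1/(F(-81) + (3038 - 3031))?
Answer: 162/1133 ≈ 0.14298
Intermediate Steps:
F(r) = 1/(2*r)
1/(F(-81) + (3038 - 3031)) = 1/((½)/(-81) + (3038 - 3031)) = 1/((½)*(-1/81) + 7) = 1/(-1/162 + 7) = 1/(1133/162) = 162/1133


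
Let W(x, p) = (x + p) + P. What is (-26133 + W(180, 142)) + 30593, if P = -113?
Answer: 4669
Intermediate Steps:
W(x, p) = -113 + p + x (W(x, p) = (x + p) - 113 = (p + x) - 113 = -113 + p + x)
(-26133 + W(180, 142)) + 30593 = (-26133 + (-113 + 142 + 180)) + 30593 = (-26133 + 209) + 30593 = -25924 + 30593 = 4669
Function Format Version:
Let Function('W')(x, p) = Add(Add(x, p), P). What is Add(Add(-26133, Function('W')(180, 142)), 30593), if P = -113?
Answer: 4669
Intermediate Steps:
Function('W')(x, p) = Add(-113, p, x) (Function('W')(x, p) = Add(Add(x, p), -113) = Add(Add(p, x), -113) = Add(-113, p, x))
Add(Add(-26133, Function('W')(180, 142)), 30593) = Add(Add(-26133, Add(-113, 142, 180)), 30593) = Add(Add(-26133, 209), 30593) = Add(-25924, 30593) = 4669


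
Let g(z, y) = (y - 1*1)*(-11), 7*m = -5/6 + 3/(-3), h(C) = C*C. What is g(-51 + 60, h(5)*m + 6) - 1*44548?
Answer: -1870301/42 ≈ -44531.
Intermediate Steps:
h(C) = C²
m = -11/42 (m = (-5/6 + 3/(-3))/7 = (-5*⅙ + 3*(-⅓))/7 = (-⅚ - 1)/7 = (⅐)*(-11/6) = -11/42 ≈ -0.26190)
g(z, y) = 11 - 11*y (g(z, y) = (y - 1)*(-11) = (-1 + y)*(-11) = 11 - 11*y)
g(-51 + 60, h(5)*m + 6) - 1*44548 = (11 - 11*(5²*(-11/42) + 6)) - 1*44548 = (11 - 11*(25*(-11/42) + 6)) - 44548 = (11 - 11*(-275/42 + 6)) - 44548 = (11 - 11*(-23/42)) - 44548 = (11 + 253/42) - 44548 = 715/42 - 44548 = -1870301/42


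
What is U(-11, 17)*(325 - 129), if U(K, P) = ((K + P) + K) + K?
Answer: -3136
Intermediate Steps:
U(K, P) = P + 3*K (U(K, P) = (P + 2*K) + K = P + 3*K)
U(-11, 17)*(325 - 129) = (17 + 3*(-11))*(325 - 129) = (17 - 33)*196 = -16*196 = -3136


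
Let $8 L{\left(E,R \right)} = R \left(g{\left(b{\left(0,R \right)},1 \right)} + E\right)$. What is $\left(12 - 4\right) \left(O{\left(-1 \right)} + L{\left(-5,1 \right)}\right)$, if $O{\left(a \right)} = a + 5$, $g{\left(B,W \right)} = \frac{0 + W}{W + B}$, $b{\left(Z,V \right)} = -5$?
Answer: $\frac{107}{4} \approx 26.75$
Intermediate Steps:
$g{\left(B,W \right)} = \frac{W}{B + W}$
$O{\left(a \right)} = 5 + a$
$L{\left(E,R \right)} = \frac{R \left(- \frac{1}{4} + E\right)}{8}$ ($L{\left(E,R \right)} = \frac{R \left(1 \frac{1}{-5 + 1} + E\right)}{8} = \frac{R \left(1 \frac{1}{-4} + E\right)}{8} = \frac{R \left(1 \left(- \frac{1}{4}\right) + E\right)}{8} = \frac{R \left(- \frac{1}{4} + E\right)}{8}$)
$\left(12 - 4\right) \left(O{\left(-1 \right)} + L{\left(-5,1 \right)}\right) = \left(12 - 4\right) \left(\left(5 - 1\right) + \frac{1}{32} \cdot 1 \left(-1 + 4 \left(-5\right)\right)\right) = \left(12 - 4\right) \left(4 + \frac{1}{32} \cdot 1 \left(-1 - 20\right)\right) = 8 \left(4 + \frac{1}{32} \cdot 1 \left(-21\right)\right) = 8 \left(4 - \frac{21}{32}\right) = 8 \cdot \frac{107}{32} = \frac{107}{4}$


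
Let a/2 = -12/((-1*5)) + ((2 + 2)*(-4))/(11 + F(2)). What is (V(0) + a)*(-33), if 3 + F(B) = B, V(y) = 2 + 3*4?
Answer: -2574/5 ≈ -514.80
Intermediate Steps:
V(y) = 14 (V(y) = 2 + 12 = 14)
F(B) = -3 + B
a = 8/5 (a = 2*(-12/((-1*5)) + ((2 + 2)*(-4))/(11 + (-3 + 2))) = 2*(-12/(-5) + (4*(-4))/(11 - 1)) = 2*(-12*(-⅕) - 16/10) = 2*(12/5 - 16*⅒) = 2*(12/5 - 8/5) = 2*(⅘) = 8/5 ≈ 1.6000)
(V(0) + a)*(-33) = (14 + 8/5)*(-33) = (78/5)*(-33) = -2574/5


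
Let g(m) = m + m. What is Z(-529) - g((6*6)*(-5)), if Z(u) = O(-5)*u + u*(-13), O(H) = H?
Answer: 9882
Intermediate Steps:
Z(u) = -18*u (Z(u) = -5*u + u*(-13) = -5*u - 13*u = -18*u)
g(m) = 2*m
Z(-529) - g((6*6)*(-5)) = -18*(-529) - 2*(6*6)*(-5) = 9522 - 2*36*(-5) = 9522 - 2*(-180) = 9522 - 1*(-360) = 9522 + 360 = 9882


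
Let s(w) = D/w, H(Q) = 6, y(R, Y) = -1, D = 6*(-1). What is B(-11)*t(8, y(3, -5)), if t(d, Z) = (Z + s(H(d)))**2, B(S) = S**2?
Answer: 484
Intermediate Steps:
D = -6
s(w) = -6/w
t(d, Z) = (-1 + Z)**2 (t(d, Z) = (Z - 6/6)**2 = (Z - 6*1/6)**2 = (Z - 1)**2 = (-1 + Z)**2)
B(-11)*t(8, y(3, -5)) = (-11)**2*(-1 - 1)**2 = 121*(-2)**2 = 121*4 = 484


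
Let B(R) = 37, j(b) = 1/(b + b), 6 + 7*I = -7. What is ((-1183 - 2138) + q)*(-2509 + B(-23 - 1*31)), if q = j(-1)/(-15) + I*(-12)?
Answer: 285401876/35 ≈ 8.1543e+6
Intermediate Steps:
I = -13/7 (I = -6/7 + (⅐)*(-7) = -6/7 - 1 = -13/7 ≈ -1.8571)
j(b) = 1/(2*b)
q = 4687/210 (q = ((½)/(-1))/(-15) - 13/7*(-12) = ((½)*(-1))*(-1/15) + 156/7 = -½*(-1/15) + 156/7 = 1/30 + 156/7 = 4687/210 ≈ 22.319)
((-1183 - 2138) + q)*(-2509 + B(-23 - 1*31)) = ((-1183 - 2138) + 4687/210)*(-2509 + 37) = (-3321 + 4687/210)*(-2472) = -692723/210*(-2472) = 285401876/35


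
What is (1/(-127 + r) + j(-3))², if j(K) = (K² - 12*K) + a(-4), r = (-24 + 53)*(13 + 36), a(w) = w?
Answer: 2814833025/1674436 ≈ 1681.1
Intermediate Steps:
r = 1421 (r = 29*49 = 1421)
j(K) = -4 + K² - 12*K (j(K) = (K² - 12*K) - 4 = -4 + K² - 12*K)
(1/(-127 + r) + j(-3))² = (1/(-127 + 1421) + (-4 + (-3)² - 12*(-3)))² = (1/1294 + (-4 + 9 + 36))² = (1/1294 + 41)² = (53055/1294)² = 2814833025/1674436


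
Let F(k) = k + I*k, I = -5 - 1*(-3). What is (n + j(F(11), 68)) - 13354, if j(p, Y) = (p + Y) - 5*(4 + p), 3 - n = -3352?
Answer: -9907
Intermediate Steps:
I = -2 (I = -5 + 3 = -2)
n = 3355 (n = 3 - 1*(-3352) = 3 + 3352 = 3355)
F(k) = -k (F(k) = k - 2*k = -k)
j(p, Y) = -20 + Y - 4*p (j(p, Y) = (Y + p) + (-20 - 5*p) = -20 + Y - 4*p)
(n + j(F(11), 68)) - 13354 = (3355 + (-20 + 68 - (-4)*11)) - 13354 = (3355 + (-20 + 68 - 4*(-11))) - 13354 = (3355 + (-20 + 68 + 44)) - 13354 = (3355 + 92) - 13354 = 3447 - 13354 = -9907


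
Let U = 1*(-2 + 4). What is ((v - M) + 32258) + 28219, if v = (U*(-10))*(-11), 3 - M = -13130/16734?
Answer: 507820133/8367 ≈ 60693.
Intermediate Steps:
U = 2 (U = 1*2 = 2)
M = 31666/8367 (M = 3 - (-13130)/16734 = 3 - 1*(-6565/8367) = 3 + 6565/8367 = 31666/8367 ≈ 3.7846)
v = 220 (v = (2*(-10))*(-11) = -20*(-11) = 220)
((v - M) + 32258) + 28219 = ((220 - 1*31666/8367) + 32258) + 28219 = ((220 - 31666/8367) + 32258) + 28219 = (1809074/8367 + 32258) + 28219 = 271711760/8367 + 28219 = 507820133/8367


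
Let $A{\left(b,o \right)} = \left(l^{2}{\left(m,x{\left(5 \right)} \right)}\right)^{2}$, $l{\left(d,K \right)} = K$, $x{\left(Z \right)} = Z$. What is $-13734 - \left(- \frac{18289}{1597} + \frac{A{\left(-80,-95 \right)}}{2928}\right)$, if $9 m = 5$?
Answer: $- \frac{64167851677}{4676016} \approx -13723.0$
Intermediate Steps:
$m = \frac{5}{9}$ ($m = \frac{1}{9} \cdot 5 = \frac{5}{9} \approx 0.55556$)
$A{\left(b,o \right)} = 625$ ($A{\left(b,o \right)} = \left(5^{2}\right)^{2} = 25^{2} = 625$)
$-13734 - \left(- \frac{18289}{1597} + \frac{A{\left(-80,-95 \right)}}{2928}\right) = -13734 - \left(- \frac{18289}{1597} + \frac{625}{2928}\right) = -13734 - - \frac{52552067}{4676016} = -13734 + \frac{52552067}{4676016} = - \frac{64167851677}{4676016}$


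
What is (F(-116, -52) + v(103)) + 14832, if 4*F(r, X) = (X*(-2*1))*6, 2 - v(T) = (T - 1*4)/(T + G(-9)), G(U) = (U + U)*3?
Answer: 734411/49 ≈ 14988.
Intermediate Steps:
G(U) = 6*U (G(U) = (2*U)*3 = 6*U)
v(T) = 2 - (-4 + T)/(-54 + T) (v(T) = 2 - (T - 1*4)/(T + 6*(-9)) = 2 - (T - 4)/(T - 54) = 2 - (-4 + T)/(-54 + T))
F(r, X) = -3*X (F(r, X) = ((X*(-2*1))*6)/4 = ((X*(-2))*6)/4 = (-2*X*6)/4 = (-12*X)/4 = -3*X)
(F(-116, -52) + v(103)) + 14832 = (-3*(-52) + (-104 + 103)/(-54 + 103)) + 14832 = (156 - 1/49) + 14832 = 7643/49 + 14832 = 734411/49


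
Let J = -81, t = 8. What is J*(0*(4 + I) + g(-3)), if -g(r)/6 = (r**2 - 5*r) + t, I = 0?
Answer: 15552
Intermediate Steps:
g(r) = -48 - 6*r**2 + 30*r (g(r) = -6*((r**2 - 5*r) + 8) = -6*(8 + r**2 - 5*r) = -48 - 6*r**2 + 30*r)
J*(0*(4 + I) + g(-3)) = -81*(0*(4 + 0) + (-48 - 6*(-3)**2 + 30*(-3))) = -81*(0*4 + (-48 - 6*9 - 90)) = -81*(0 + (-48 - 54 - 90)) = -81*(0 - 192) = -81*(-192) = 15552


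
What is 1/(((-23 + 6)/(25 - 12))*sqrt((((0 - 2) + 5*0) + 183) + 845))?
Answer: -13*sqrt(114)/5814 ≈ -0.023874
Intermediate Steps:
1/(((-23 + 6)/(25 - 12))*sqrt((((0 - 2) + 5*0) + 183) + 845)) = 1/((-17/13)*sqrt(((-2 + 0) + 183) + 845)) = 1/((-17*1/13)*sqrt((-2 + 183) + 845)) = 1/(-17*sqrt(181 + 845)/13) = 1/(-51*sqrt(114)/13) = -13*sqrt(114)/5814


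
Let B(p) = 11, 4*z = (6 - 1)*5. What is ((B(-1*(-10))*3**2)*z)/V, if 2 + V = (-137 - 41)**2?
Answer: 2475/126728 ≈ 0.019530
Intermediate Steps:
z = 25/4 (z = ((6 - 1)*5)/4 = (5*5)/4 = (1/4)*25 = 25/4 ≈ 6.2500)
V = 31682 (V = -2 + (-137 - 41)**2 = -2 + (-178)**2 = -2 + 31684 = 31682)
((B(-1*(-10))*3**2)*z)/V = ((11*3**2)*(25/4))/31682 = ((11*9)*(25/4))*(1/31682) = (99*(25/4))*(1/31682) = (2475/4)*(1/31682) = 2475/126728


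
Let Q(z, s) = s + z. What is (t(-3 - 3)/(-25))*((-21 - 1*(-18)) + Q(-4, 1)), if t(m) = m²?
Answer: 216/25 ≈ 8.6400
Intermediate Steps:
(t(-3 - 3)/(-25))*((-21 - 1*(-18)) + Q(-4, 1)) = ((-3 - 3)²/(-25))*((-21 - 1*(-18)) + (1 - 4)) = ((-6)²*(-1/25))*((-21 + 18) - 3) = (36*(-1/25))*(-3 - 3) = -36/25*(-6) = 216/25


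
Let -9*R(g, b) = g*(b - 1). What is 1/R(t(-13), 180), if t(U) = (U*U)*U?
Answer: 9/393263 ≈ 2.2885e-5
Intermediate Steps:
t(U) = U**3 (t(U) = U**2*U = U**3)
R(g, b) = -g*(-1 + b)/9 (R(g, b) = -g*(b - 1)/9 = -g*(-1 + b)/9)
1/R(t(-13), 180) = 1/((1/9)*(-13)**3*(1 - 1*180)) = 1/((1/9)*(-2197)*(1 - 180)) = 1/((1/9)*(-2197)*(-179)) = 1/(393263/9) = 9/393263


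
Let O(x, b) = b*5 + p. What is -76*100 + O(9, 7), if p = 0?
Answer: -7565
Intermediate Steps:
O(x, b) = 5*b (O(x, b) = b*5 + 0 = 5*b + 0 = 5*b)
-76*100 + O(9, 7) = -76*100 + 5*7 = -7600 + 35 = -7565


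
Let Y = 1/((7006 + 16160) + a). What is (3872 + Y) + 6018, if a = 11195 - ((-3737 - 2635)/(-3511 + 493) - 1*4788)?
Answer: 194742853153/19690885 ≈ 9890.0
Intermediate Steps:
a = 8038387/503 (a = 11195 - (-6372/(-3018) - 4788) = 11195 - (-6372*(-1/3018) - 4788) = 11195 - (1062/503 - 4788) = 11195 - 1*(-2407302/503) = 11195 + 2407302/503 = 8038387/503 ≈ 15981.)
Y = 503/19690885 (Y = 1/((7006 + 16160) + 8038387/503) = 1/(23166 + 8038387/503) = 1/(19690885/503) = 503/19690885 ≈ 2.5545e-5)
(3872 + Y) + 6018 = (3872 + 503/19690885) + 6018 = 76243107223/19690885 + 6018 = 194742853153/19690885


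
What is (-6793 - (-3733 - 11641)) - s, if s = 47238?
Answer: -38657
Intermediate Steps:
(-6793 - (-3733 - 11641)) - s = (-6793 - (-3733 - 11641)) - 1*47238 = (-6793 - 1*(-15374)) - 47238 = (-6793 + 15374) - 47238 = 8581 - 47238 = -38657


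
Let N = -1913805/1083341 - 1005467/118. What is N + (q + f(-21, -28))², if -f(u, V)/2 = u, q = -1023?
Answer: 121933195661681/127834238 ≈ 9.5384e+5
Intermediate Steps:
f(u, V) = -2*u
N = -1089489454237/127834238 (N = -1913805*1/1083341 - 1005467*1/118 = -1913805/1083341 - 1005467/118 = -1089489454237/127834238 ≈ -8522.7)
N + (q + f(-21, -28))² = -1089489454237/127834238 + (-1023 - 2*(-21))² = -1089489454237/127834238 + (-1023 + 42)² = -1089489454237/127834238 + (-981)² = -1089489454237/127834238 + 962361 = 121933195661681/127834238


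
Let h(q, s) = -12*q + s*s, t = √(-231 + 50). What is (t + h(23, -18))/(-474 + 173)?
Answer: -48/301 - I*√181/301 ≈ -0.15947 - 0.044696*I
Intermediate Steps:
t = I*√181 (t = √(-181) = I*√181 ≈ 13.454*I)
h(q, s) = s² - 12*q (h(q, s) = -12*q + s² = s² - 12*q)
(t + h(23, -18))/(-474 + 173) = (I*√181 + ((-18)² - 12*23))/(-474 + 173) = (I*√181 + (324 - 276))/(-301) = (I*√181 + 48)*(-1/301) = (48 + I*√181)*(-1/301) = -48/301 - I*√181/301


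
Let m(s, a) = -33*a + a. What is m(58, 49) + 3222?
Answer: 1654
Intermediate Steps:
m(s, a) = -32*a
m(58, 49) + 3222 = -32*49 + 3222 = -1568 + 3222 = 1654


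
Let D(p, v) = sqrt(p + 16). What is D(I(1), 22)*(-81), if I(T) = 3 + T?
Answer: -162*sqrt(5) ≈ -362.24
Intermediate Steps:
D(p, v) = sqrt(16 + p)
D(I(1), 22)*(-81) = sqrt(16 + (3 + 1))*(-81) = sqrt(16 + 4)*(-81) = sqrt(20)*(-81) = (2*sqrt(5))*(-81) = -162*sqrt(5)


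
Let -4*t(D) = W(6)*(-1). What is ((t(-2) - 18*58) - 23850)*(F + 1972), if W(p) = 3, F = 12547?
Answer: -1445700387/4 ≈ -3.6142e+8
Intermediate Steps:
t(D) = ¾ (t(D) = -3*(-1)/4 = -¼*(-3) = ¾)
((t(-2) - 18*58) - 23850)*(F + 1972) = ((¾ - 18*58) - 23850)*(12547 + 1972) = ((¾ - 1044) - 23850)*14519 = (-4173/4 - 23850)*14519 = -99573/4*14519 = -1445700387/4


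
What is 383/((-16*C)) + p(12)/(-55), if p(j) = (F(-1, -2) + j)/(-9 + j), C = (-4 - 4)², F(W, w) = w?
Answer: -14687/33792 ≈ -0.43463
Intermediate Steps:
C = 64 (C = (-8)² = 64)
p(j) = (-2 + j)/(-9 + j)
383/((-16*C)) + p(12)/(-55) = 383/((-16*64)) + ((-2 + 12)/(-9 + 12))/(-55) = 383/(-1024) + (10/3)*(-1/55) = 383*(-1/1024) + ((⅓)*10)*(-1/55) = -383/1024 + (10/3)*(-1/55) = -383/1024 - 2/33 = -14687/33792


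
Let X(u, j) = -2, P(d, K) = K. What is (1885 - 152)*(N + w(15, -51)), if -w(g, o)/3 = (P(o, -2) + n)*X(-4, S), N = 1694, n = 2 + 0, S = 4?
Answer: 2935702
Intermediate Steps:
n = 2
w(g, o) = 0 (w(g, o) = -3*(-2 + 2)*(-2) = -0*(-2) = -3*0 = 0)
(1885 - 152)*(N + w(15, -51)) = (1885 - 152)*(1694 + 0) = 1733*1694 = 2935702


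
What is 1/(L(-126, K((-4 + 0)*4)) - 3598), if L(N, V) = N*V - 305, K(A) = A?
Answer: -1/1887 ≈ -0.00052994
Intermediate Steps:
L(N, V) = -305 + N*V
1/(L(-126, K((-4 + 0)*4)) - 3598) = 1/((-305 - 126*(-4 + 0)*4) - 3598) = 1/((-305 - (-504)*4) - 3598) = 1/((-305 - 126*(-16)) - 3598) = 1/((-305 + 2016) - 3598) = 1/(1711 - 3598) = 1/(-1887) = -1/1887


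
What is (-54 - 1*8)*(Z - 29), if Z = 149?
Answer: -7440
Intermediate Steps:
(-54 - 1*8)*(Z - 29) = (-54 - 1*8)*(149 - 29) = (-54 - 8)*120 = -62*120 = -7440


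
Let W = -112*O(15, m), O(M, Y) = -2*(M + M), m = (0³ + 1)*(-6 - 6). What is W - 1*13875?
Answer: -7155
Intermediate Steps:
m = -12 (m = (0 + 1)*(-12) = 1*(-12) = -12)
O(M, Y) = -4*M
W = 6720 (W = -(-448)*15 = -112*(-60) = 6720)
W - 1*13875 = 6720 - 1*13875 = 6720 - 13875 = -7155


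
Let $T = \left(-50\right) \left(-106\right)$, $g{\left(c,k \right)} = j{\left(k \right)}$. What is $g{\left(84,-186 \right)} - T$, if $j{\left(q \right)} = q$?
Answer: $-5486$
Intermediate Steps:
$g{\left(c,k \right)} = k$
$T = 5300$
$g{\left(84,-186 \right)} - T = -186 - 5300 = -5486$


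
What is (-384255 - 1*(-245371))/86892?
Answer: -34721/21723 ≈ -1.5984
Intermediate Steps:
(-384255 - 1*(-245371))/86892 = (-384255 + 245371)*(1/86892) = -138884*1/86892 = -34721/21723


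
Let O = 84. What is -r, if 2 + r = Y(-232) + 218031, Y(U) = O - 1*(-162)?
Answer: -218275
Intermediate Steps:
Y(U) = 246 (Y(U) = 84 - 1*(-162) = 84 + 162 = 246)
r = 218275 (r = -2 + (246 + 218031) = -2 + 218277 = 218275)
-r = -1*218275 = -218275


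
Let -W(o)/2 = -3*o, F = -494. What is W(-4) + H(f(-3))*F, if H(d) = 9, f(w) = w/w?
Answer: -4470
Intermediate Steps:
f(w) = 1
W(o) = 6*o (W(o) = -(-6)*o = 6*o)
W(-4) + H(f(-3))*F = 6*(-4) + 9*(-494) = -24 - 4446 = -4470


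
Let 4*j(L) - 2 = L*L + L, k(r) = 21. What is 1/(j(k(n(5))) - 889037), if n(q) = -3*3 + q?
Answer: -1/888921 ≈ -1.1250e-6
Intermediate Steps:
n(q) = -9 + q
j(L) = ½ + L/4 + L²/4 (j(L) = ½ + (L*L + L)/4 = ½ + (L² + L)/4 = ½ + (L + L²)/4 = ½ + (L/4 + L²/4) = ½ + L/4 + L²/4)
1/(j(k(n(5))) - 889037) = 1/((½ + (¼)*21 + (¼)*21²) - 889037) = 1/((½ + 21/4 + (¼)*441) - 889037) = 1/((½ + 21/4 + 441/4) - 889037) = 1/(116 - 889037) = 1/(-888921) = -1/888921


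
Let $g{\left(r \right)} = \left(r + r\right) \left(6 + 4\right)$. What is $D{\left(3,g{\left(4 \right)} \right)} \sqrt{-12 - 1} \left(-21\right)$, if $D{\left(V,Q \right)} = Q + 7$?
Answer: $- 1827 i \sqrt{13} \approx - 6587.3 i$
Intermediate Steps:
$g{\left(r \right)} = 20 r$ ($g{\left(r \right)} = 2 r 10 = 20 r$)
$D{\left(V,Q \right)} = 7 + Q$
$D{\left(3,g{\left(4 \right)} \right)} \sqrt{-12 - 1} \left(-21\right) = \left(7 + 20 \cdot 4\right) \sqrt{-12 - 1} \left(-21\right) = \left(7 + 80\right) \sqrt{-13} \left(-21\right) = 87 i \sqrt{13} \left(-21\right) = - 1827 i \sqrt{13}$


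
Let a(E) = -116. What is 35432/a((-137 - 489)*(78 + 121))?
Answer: -8858/29 ≈ -305.45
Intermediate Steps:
35432/a((-137 - 489)*(78 + 121)) = 35432/(-116) = 35432*(-1/116) = -8858/29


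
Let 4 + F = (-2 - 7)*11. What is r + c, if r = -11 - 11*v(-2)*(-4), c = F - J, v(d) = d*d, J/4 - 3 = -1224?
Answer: 4946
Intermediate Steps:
J = -4884 (J = 12 + 4*(-1224) = 12 - 4896 = -4884)
F = -103 (F = -4 + (-2 - 7)*11 = -4 - 9*11 = -4 - 99 = -103)
v(d) = d²
c = 4781 (c = -103 - 1*(-4884) = -103 + 4884 = 4781)
r = 165 (r = -11 - 11*(-2)²*(-4) = -11 - 44*(-4) = -11 - 11*(-16) = -11 + 176 = 165)
r + c = 165 + 4781 = 4946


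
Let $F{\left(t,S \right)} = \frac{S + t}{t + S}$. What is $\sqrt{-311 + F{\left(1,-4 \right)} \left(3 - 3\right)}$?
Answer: $i \sqrt{311} \approx 17.635 i$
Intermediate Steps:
$F{\left(t,S \right)} = 1$ ($F{\left(t,S \right)} = \frac{S + t}{S + t} = 1$)
$\sqrt{-311 + F{\left(1,-4 \right)} \left(3 - 3\right)} = \sqrt{-311 + 1 \left(3 - 3\right)} = \sqrt{-311 + 1 \cdot 0} = \sqrt{-311 + 0} = \sqrt{-311} = i \sqrt{311}$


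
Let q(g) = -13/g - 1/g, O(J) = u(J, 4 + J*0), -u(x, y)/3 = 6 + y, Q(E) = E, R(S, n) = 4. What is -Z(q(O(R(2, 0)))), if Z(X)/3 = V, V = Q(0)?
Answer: 0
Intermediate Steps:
u(x, y) = -18 - 3*y (u(x, y) = -3*(6 + y) = -18 - 3*y)
O(J) = -30 (O(J) = -18 - 3*(4 + J*0) = -18 - 3*(4 + 0) = -18 - 3*4 = -18 - 12 = -30)
q(g) = -14/g
V = 0
Z(X) = 0 (Z(X) = 3*0 = 0)
-Z(q(O(R(2, 0)))) = -1*0 = 0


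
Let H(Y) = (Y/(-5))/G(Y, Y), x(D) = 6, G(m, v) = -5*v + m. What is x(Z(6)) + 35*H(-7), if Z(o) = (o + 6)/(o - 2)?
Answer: 31/4 ≈ 7.7500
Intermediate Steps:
Z(o) = (6 + o)/(-2 + o)
G(m, v) = m - 5*v
H(Y) = 1/20 (H(Y) = (Y/(-5))/(Y - 5*Y) = (Y*(-1/5))/((-4*Y)) = (-Y/5)*(-1/(4*Y)) = 1/20)
x(Z(6)) + 35*H(-7) = 6 + 35*(1/20) = 6 + 7/4 = 31/4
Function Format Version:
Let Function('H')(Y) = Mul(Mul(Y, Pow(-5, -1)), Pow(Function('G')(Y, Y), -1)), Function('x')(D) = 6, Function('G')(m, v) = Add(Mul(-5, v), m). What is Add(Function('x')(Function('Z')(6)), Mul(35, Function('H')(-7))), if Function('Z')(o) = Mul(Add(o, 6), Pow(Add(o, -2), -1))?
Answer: Rational(31, 4) ≈ 7.7500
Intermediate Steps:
Function('Z')(o) = Mul(Pow(Add(-2, o), -1), Add(6, o)) (Function('Z')(o) = Mul(Add(6, o), Pow(Add(-2, o), -1)) = Mul(Pow(Add(-2, o), -1), Add(6, o)))
Function('G')(m, v) = Add(m, Mul(-5, v))
Function('H')(Y) = Rational(1, 20) (Function('H')(Y) = Mul(Mul(Y, Pow(-5, -1)), Pow(Add(Y, Mul(-5, Y)), -1)) = Mul(Mul(Y, Rational(-1, 5)), Pow(Mul(-4, Y), -1)) = Mul(Mul(Rational(-1, 5), Y), Mul(Rational(-1, 4), Pow(Y, -1))) = Rational(1, 20))
Add(Function('x')(Function('Z')(6)), Mul(35, Function('H')(-7))) = Add(6, Mul(35, Rational(1, 20))) = Add(6, Rational(7, 4)) = Rational(31, 4)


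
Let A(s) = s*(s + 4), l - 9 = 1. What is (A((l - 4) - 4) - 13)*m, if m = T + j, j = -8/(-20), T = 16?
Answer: -82/5 ≈ -16.400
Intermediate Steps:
l = 10 (l = 9 + 1 = 10)
j = 2/5 (j = -8*(-1/20) = 2/5 ≈ 0.40000)
m = 82/5 (m = 16 + 2/5 = 82/5 ≈ 16.400)
A(s) = s*(4 + s)
(A((l - 4) - 4) - 13)*m = (((10 - 4) - 4)*(4 + ((10 - 4) - 4)) - 13)*(82/5) = ((6 - 4)*(4 + (6 - 4)) - 13)*(82/5) = (2*(4 + 2) - 13)*(82/5) = (2*6 - 13)*(82/5) = (12 - 13)*(82/5) = -1*82/5 = -82/5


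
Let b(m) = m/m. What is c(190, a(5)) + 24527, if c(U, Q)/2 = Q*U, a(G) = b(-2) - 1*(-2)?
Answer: 25667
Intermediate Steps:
b(m) = 1
a(G) = 3 (a(G) = 1 - 1*(-2) = 1 + 2 = 3)
c(U, Q) = 2*Q*U (c(U, Q) = 2*(Q*U) = 2*Q*U)
c(190, a(5)) + 24527 = 2*3*190 + 24527 = 1140 + 24527 = 25667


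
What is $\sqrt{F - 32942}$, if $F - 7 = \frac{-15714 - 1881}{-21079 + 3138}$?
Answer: $\frac{2 i \sqrt{2650196258710}}{17941} \approx 181.48 i$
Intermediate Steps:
$F = \frac{143182}{17941}$ ($F = 7 + \frac{-15714 - 1881}{-21079 + 3138} = 7 - \frac{17595}{-17941} = 7 - - \frac{17595}{17941} = 7 + \frac{17595}{17941} = \frac{143182}{17941} \approx 7.9807$)
$\sqrt{F - 32942} = \sqrt{\frac{143182}{17941} - 32942} = \sqrt{- \frac{590869240}{17941}} = \frac{2 i \sqrt{2650196258710}}{17941}$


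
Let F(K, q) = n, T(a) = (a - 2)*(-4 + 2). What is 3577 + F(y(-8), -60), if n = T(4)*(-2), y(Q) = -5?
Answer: 3585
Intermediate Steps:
T(a) = 4 - 2*a (T(a) = (-2 + a)*(-2) = 4 - 2*a)
n = 8 (n = (4 - 2*4)*(-2) = (4 - 8)*(-2) = -4*(-2) = 8)
F(K, q) = 8
3577 + F(y(-8), -60) = 3577 + 8 = 3585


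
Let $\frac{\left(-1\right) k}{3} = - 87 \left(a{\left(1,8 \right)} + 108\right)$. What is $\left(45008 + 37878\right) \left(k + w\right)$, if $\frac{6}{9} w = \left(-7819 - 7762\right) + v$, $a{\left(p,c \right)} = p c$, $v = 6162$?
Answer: $1338401685$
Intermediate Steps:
$a{\left(p,c \right)} = c p$
$w = - \frac{28257}{2}$ ($w = \frac{3 \left(\left(-7819 - 7762\right) + 6162\right)}{2} = \frac{3 \left(-15581 + 6162\right)}{2} = \frac{3}{2} \left(-9419\right) = - \frac{28257}{2} \approx -14129.0$)
$k = 30276$ ($k = - 3 \left(- 87 \left(8 \cdot 1 + 108\right)\right) = - 3 \left(- 87 \left(8 + 108\right)\right) = - 3 \left(\left(-87\right) 116\right) = \left(-3\right) \left(-10092\right) = 30276$)
$\left(45008 + 37878\right) \left(k + w\right) = \left(45008 + 37878\right) \left(30276 - \frac{28257}{2}\right) = 82886 \cdot \frac{32295}{2} = 1338401685$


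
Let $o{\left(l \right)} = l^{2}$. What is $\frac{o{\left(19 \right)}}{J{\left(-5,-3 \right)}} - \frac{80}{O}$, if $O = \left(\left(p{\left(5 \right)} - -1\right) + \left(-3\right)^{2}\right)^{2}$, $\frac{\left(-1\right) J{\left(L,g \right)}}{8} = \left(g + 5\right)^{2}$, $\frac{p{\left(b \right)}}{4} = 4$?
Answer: $- \frac{61649}{5408} \approx -11.4$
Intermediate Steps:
$p{\left(b \right)} = 16$ ($p{\left(b \right)} = 4 \cdot 4 = 16$)
$J{\left(L,g \right)} = - 8 \left(5 + g\right)^{2}$ ($J{\left(L,g \right)} = - 8 \left(g + 5\right)^{2} = - 8 \left(5 + g\right)^{2}$)
$O = 676$ ($O = \left(\left(16 - -1\right) + \left(-3\right)^{2}\right)^{2} = \left(\left(16 + 1\right) + 9\right)^{2} = \left(17 + 9\right)^{2} = 26^{2} = 676$)
$\frac{o{\left(19 \right)}}{J{\left(-5,-3 \right)}} - \frac{80}{O} = \frac{19^{2}}{\left(-8\right) \left(5 - 3\right)^{2}} - \frac{80}{676} = \frac{361}{\left(-8\right) 2^{2}} - \frac{20}{169} = \frac{361}{\left(-8\right) 4} - \frac{20}{169} = \frac{361}{-32} - \frac{20}{169} = 361 \left(- \frac{1}{32}\right) - \frac{20}{169} = - \frac{361}{32} - \frac{20}{169} = - \frac{61649}{5408}$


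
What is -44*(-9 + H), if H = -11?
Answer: 880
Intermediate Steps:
-44*(-9 + H) = -44*(-9 - 11) = -44*(-20) = 880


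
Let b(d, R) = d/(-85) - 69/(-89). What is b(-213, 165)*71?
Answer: 1762362/7565 ≈ 232.96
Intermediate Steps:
b(d, R) = 69/89 - d/85 (b(d, R) = d*(-1/85) - 69*(-1/89) = -d/85 + 69/89 = 69/89 - d/85)
b(-213, 165)*71 = (69/89 - 1/85*(-213))*71 = (69/89 + 213/85)*71 = (24822/7565)*71 = 1762362/7565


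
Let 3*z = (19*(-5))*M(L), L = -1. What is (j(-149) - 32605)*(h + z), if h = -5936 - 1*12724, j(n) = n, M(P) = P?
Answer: 610152430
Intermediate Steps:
z = 95/3 (z = ((19*(-5))*(-1))/3 = (-95*(-1))/3 = (1/3)*95 = 95/3 ≈ 31.667)
h = -18660 (h = -5936 - 12724 = -18660)
(j(-149) - 32605)*(h + z) = (-149 - 32605)*(-18660 + 95/3) = -32754*(-55885/3) = 610152430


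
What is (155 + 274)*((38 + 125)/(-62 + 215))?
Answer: 23309/51 ≈ 457.04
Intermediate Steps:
(155 + 274)*((38 + 125)/(-62 + 215)) = 429*(163/153) = 23309/51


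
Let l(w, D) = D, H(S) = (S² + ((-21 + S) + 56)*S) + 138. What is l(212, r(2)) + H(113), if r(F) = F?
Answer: 29633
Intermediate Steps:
H(S) = 138 + S² + S*(35 + S) (H(S) = (S² + (35 + S)*S) + 138 = (S² + S*(35 + S)) + 138 = 138 + S² + S*(35 + S))
l(212, r(2)) + H(113) = 2 + (138 + 2*113² + 35*113) = 2 + (138 + 2*12769 + 3955) = 2 + (138 + 25538 + 3955) = 2 + 29631 = 29633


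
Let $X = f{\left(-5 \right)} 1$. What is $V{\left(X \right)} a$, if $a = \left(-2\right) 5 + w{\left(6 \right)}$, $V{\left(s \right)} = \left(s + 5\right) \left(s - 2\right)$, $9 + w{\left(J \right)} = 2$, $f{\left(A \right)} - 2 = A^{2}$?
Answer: $-13600$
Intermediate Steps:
$f{\left(A \right)} = 2 + A^{2}$
$w{\left(J \right)} = -7$ ($w{\left(J \right)} = -9 + 2 = -7$)
$X = 27$ ($X = \left(2 + \left(-5\right)^{2}\right) 1 = \left(2 + 25\right) 1 = 27 \cdot 1 = 27$)
$V{\left(s \right)} = \left(-2 + s\right) \left(5 + s\right)$ ($V{\left(s \right)} = \left(5 + s\right) \left(-2 + s\right) = \left(-2 + s\right) \left(5 + s\right)$)
$a = -17$ ($a = \left(-2\right) 5 - 7 = -10 - 7 = -17$)
$V{\left(X \right)} a = \left(-10 + 27^{2} + 3 \cdot 27\right) \left(-17\right) = \left(-10 + 729 + 81\right) \left(-17\right) = 800 \left(-17\right) = -13600$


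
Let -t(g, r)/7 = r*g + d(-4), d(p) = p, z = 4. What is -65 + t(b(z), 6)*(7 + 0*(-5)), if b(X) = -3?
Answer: 1013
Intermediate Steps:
t(g, r) = 28 - 7*g*r (t(g, r) = -7*(r*g - 4) = -7*(g*r - 4) = -7*(-4 + g*r) = 28 - 7*g*r)
-65 + t(b(z), 6)*(7 + 0*(-5)) = -65 + (28 - 7*(-3)*6)*(7 + 0*(-5)) = -65 + (28 + 126)*(7 + 0) = -65 + 154*7 = -65 + 1078 = 1013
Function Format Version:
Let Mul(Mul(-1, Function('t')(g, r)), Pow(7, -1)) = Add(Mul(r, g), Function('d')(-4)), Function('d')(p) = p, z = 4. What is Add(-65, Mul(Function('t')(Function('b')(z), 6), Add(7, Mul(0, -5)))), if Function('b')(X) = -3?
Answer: 1013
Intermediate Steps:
Function('t')(g, r) = Add(28, Mul(-7, g, r)) (Function('t')(g, r) = Mul(-7, Add(Mul(r, g), -4)) = Mul(-7, Add(Mul(g, r), -4)) = Mul(-7, Add(-4, Mul(g, r))) = Add(28, Mul(-7, g, r)))
Add(-65, Mul(Function('t')(Function('b')(z), 6), Add(7, Mul(0, -5)))) = Add(-65, Mul(Add(28, Mul(-7, -3, 6)), Add(7, Mul(0, -5)))) = Add(-65, Mul(Add(28, 126), Add(7, 0))) = Add(-65, Mul(154, 7)) = Add(-65, 1078) = 1013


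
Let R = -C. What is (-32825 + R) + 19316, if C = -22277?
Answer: 8768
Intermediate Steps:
R = 22277 (R = -1*(-22277) = 22277)
(-32825 + R) + 19316 = (-32825 + 22277) + 19316 = -10548 + 19316 = 8768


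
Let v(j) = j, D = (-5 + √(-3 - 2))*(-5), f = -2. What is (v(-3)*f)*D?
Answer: 150 - 30*I*√5 ≈ 150.0 - 67.082*I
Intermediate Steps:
D = 25 - 5*I*√5 (D = (-5 + √(-5))*(-5) = (-5 + I*√5)*(-5) = 25 - 5*I*√5 ≈ 25.0 - 11.18*I)
(v(-3)*f)*D = (-3*(-2))*(25 - 5*I*√5) = 6*(25 - 5*I*√5) = 150 - 30*I*√5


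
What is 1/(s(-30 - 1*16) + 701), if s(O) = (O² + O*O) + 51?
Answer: 1/4984 ≈ 0.00020064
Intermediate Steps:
s(O) = 51 + 2*O² (s(O) = (O² + O²) + 51 = 2*O² + 51 = 51 + 2*O²)
1/(s(-30 - 1*16) + 701) = 1/((51 + 2*(-30 - 1*16)²) + 701) = 1/((51 + 2*(-30 - 16)²) + 701) = 1/((51 + 2*(-46)²) + 701) = 1/((51 + 2*2116) + 701) = 1/((51 + 4232) + 701) = 1/(4283 + 701) = 1/4984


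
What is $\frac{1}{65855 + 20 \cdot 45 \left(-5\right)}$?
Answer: $\frac{1}{61355} \approx 1.6299 \cdot 10^{-5}$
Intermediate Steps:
$\frac{1}{65855 + 20 \cdot 45 \left(-5\right)} = \frac{1}{65855 + 900 \left(-5\right)} = \frac{1}{65855 - 4500} = \frac{1}{61355}$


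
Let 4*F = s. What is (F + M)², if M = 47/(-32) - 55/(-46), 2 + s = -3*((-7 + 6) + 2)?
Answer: 1256641/541696 ≈ 2.3198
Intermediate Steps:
s = -5 (s = -2 - 3*((-7 + 6) + 2) = -2 - 3*(-1 + 2) = -2 - 3*1 = -2 - 3 = -5)
M = -201/736 (M = 47*(-1/32) - 55*(-1/46) = -47/32 + 55/46 = -201/736 ≈ -0.27310)
F = -5/4 (F = (¼)*(-5) = -5/4 ≈ -1.2500)
(F + M)² = (-5/4 - 201/736)² = (-1121/736)² = 1256641/541696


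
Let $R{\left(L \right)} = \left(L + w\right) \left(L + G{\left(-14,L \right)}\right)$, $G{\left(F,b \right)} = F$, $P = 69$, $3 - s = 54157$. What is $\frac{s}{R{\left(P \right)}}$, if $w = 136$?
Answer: $- \frac{54154}{11275} \approx -4.803$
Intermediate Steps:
$s = -54154$ ($s = 3 - 54157 = -54154$)
$R{\left(L \right)} = \left(-14 + L\right) \left(136 + L\right)$ ($R{\left(L \right)} = \left(L + 136\right) \left(L - 14\right) = \left(136 + L\right) \left(-14 + L\right) = \left(-14 + L\right) \left(136 + L\right)$)
$\frac{s}{R{\left(P \right)}} = - \frac{54154}{-1904 + 69^{2} + 122 \cdot 69} = - \frac{54154}{-1904 + 4761 + 8418} = - \frac{54154}{11275}$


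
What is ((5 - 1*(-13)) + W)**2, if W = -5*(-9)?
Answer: 3969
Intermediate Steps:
W = 45
((5 - 1*(-13)) + W)**2 = ((5 - 1*(-13)) + 45)**2 = ((5 + 13) + 45)**2 = (18 + 45)**2 = 63**2 = 3969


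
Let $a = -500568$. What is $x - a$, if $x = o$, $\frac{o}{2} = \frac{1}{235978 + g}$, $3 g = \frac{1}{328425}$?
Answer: $\frac{116383673808674718}{232503223951} \approx 5.0057 \cdot 10^{5}$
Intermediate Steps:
$g = \frac{1}{985275}$ ($g = \frac{1}{3 \cdot 328425} = \frac{1}{3} \cdot \frac{1}{328425} = \frac{1}{985275} \approx 1.0149 \cdot 10^{-6}$)
$o = \frac{1970550}{232503223951}$ ($o = \frac{2}{235978 + \frac{1}{985275}} = \frac{2}{\frac{232503223951}{985275}} = 2 \cdot \frac{985275}{232503223951} = \frac{1970550}{232503223951} \approx 8.4754 \cdot 10^{-6}$)
$x = \frac{1970550}{232503223951} \approx 8.4754 \cdot 10^{-6}$
$x - a = \frac{1970550}{232503223951} - -500568 = \frac{1970550}{232503223951} + 500568 = \frac{116383673808674718}{232503223951}$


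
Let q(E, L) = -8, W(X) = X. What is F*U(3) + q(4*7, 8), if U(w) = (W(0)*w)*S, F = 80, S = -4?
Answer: -8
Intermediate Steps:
U(w) = 0 (U(w) = (0*w)*(-4) = 0*(-4) = 0)
F*U(3) + q(4*7, 8) = 80*0 - 8 = 0 - 8 = -8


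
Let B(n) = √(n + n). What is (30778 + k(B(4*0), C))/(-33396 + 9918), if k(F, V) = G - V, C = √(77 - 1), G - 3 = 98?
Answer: -10293/7826 + √19/11739 ≈ -1.3149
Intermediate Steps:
G = 101 (G = 3 + 98 = 101)
C = 2*√19 (C = √76 = 2*√19 ≈ 8.7178)
B(n) = √2*√n (B(n) = √(2*n) = √2*√n)
k(F, V) = 101 - V
(30778 + k(B(4*0), C))/(-33396 + 9918) = (30778 + (101 - 2*√19))/(-33396 + 9918) = (30778 + (101 - 2*√19))/(-23478) = (30879 - 2*√19)*(-1/23478) = -10293/7826 + √19/11739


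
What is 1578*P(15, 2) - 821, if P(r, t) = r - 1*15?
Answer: -821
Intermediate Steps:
P(r, t) = -15 + r (P(r, t) = r - 15 = -15 + r)
1578*P(15, 2) - 821 = 1578*(-15 + 15) - 821 = 1578*0 - 821 = 0 - 821 = -821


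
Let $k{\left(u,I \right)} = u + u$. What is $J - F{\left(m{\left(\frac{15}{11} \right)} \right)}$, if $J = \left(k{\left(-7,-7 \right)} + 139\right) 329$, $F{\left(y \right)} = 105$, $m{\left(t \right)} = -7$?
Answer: $41020$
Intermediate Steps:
$k{\left(u,I \right)} = 2 u$
$J = 41125$ ($J = \left(2 \left(-7\right) + 139\right) 329 = \left(-14 + 139\right) 329 = 125 \cdot 329 = 41125$)
$J - F{\left(m{\left(\frac{15}{11} \right)} \right)} = 41125 - 105 = 41020$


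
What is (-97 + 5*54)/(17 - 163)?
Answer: -173/146 ≈ -1.1849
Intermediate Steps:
(-97 + 5*54)/(17 - 163) = (-97 + 270)/(-146) = 173*(-1/146) = -173/146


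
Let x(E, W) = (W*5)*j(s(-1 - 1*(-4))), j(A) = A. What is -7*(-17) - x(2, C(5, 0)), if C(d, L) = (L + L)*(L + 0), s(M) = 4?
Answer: 119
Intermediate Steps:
C(d, L) = 2*L² (C(d, L) = (2*L)*L = 2*L²)
x(E, W) = 20*W (x(E, W) = (W*5)*4 = (5*W)*4 = 20*W)
-7*(-17) - x(2, C(5, 0)) = -7*(-17) - 20*2*0² = 119 - 20*2*0 = 119 - 20*0 = 119 - 1*0 = 119 + 0 = 119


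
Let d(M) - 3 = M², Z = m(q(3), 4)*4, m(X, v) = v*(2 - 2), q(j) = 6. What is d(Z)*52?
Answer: 156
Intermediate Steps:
m(X, v) = 0 (m(X, v) = v*0 = 0)
Z = 0 (Z = 0*4 = 0)
d(M) = 3 + M²
d(Z)*52 = (3 + 0²)*52 = (3 + 0)*52 = 3*52 = 156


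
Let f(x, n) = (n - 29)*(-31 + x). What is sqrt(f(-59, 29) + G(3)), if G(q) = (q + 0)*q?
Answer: 3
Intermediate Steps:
f(x, n) = (-31 + x)*(-29 + n) (f(x, n) = (-29 + n)*(-31 + x) = (-31 + x)*(-29 + n))
G(q) = q**2 (G(q) = q*q = q**2)
sqrt(f(-59, 29) + G(3)) = sqrt((899 - 31*29 - 29*(-59) + 29*(-59)) + 3**2) = sqrt((899 - 899 + 1711 - 1711) + 9) = sqrt(0 + 9) = sqrt(9) = 3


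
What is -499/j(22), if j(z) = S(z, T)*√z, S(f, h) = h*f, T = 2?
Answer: -499*√22/968 ≈ -2.4179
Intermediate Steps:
S(f, h) = f*h
j(z) = 2*z^(3/2) (j(z) = (z*2)*√z = (2*z)*√z = 2*z^(3/2))
-499/j(22) = -499*√22/968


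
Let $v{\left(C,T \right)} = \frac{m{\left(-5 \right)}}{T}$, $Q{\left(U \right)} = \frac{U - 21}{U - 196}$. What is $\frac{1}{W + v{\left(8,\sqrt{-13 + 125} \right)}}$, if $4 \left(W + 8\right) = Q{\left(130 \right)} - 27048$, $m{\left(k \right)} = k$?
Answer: $- \frac{3303094872}{22363315952347} + \frac{87120 \sqrt{7}}{22363315952347} \approx -0.00014769$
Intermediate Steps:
$Q{\left(U \right)} = \frac{-21 + U}{-196 + U}$
$v{\left(C,T \right)} = - \frac{5}{T}$
$W = - \frac{1787389}{264}$ ($W = -8 + \frac{\frac{-21 + 130}{-196 + 130} - 27048}{4} = -8 + \frac{\frac{1}{-66} \cdot 109 - 27048}{4} = -8 + \frac{\left(- \frac{1}{66}\right) 109 - 27048}{4} = -8 + \frac{- \frac{109}{66} - 27048}{4} = -8 + \frac{1}{4} \left(- \frac{1785277}{66}\right) = -8 - \frac{1785277}{264} = - \frac{1787389}{264} \approx -6770.4$)
$\frac{1}{W + v{\left(8,\sqrt{-13 + 125} \right)}} = \frac{1}{- \frac{1787389}{264} - \frac{5}{\sqrt{-13 + 125}}} = \frac{1}{- \frac{1787389}{264} - \frac{5}{\sqrt{112}}} = \frac{1}{- \frac{1787389}{264} - \frac{5}{4 \sqrt{7}}} = \frac{1}{- \frac{1787389}{264} - 5 \frac{\sqrt{7}}{28}} = \frac{1}{- \frac{1787389}{264} - \frac{5 \sqrt{7}}{28}}$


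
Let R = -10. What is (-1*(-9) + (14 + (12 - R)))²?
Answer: 2025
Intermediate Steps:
(-1*(-9) + (14 + (12 - R)))² = (-1*(-9) + (14 + (12 - 1*(-10))))² = (9 + (14 + (12 + 10)))² = (9 + (14 + 22))² = (9 + 36)² = 45² = 2025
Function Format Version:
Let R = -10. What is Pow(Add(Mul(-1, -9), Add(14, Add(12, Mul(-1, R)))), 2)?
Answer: 2025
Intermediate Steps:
Pow(Add(Mul(-1, -9), Add(14, Add(12, Mul(-1, R)))), 2) = Pow(Add(Mul(-1, -9), Add(14, Add(12, Mul(-1, -10)))), 2) = Pow(Add(9, Add(14, Add(12, 10))), 2) = Pow(Add(9, Add(14, 22)), 2) = Pow(Add(9, 36), 2) = Pow(45, 2) = 2025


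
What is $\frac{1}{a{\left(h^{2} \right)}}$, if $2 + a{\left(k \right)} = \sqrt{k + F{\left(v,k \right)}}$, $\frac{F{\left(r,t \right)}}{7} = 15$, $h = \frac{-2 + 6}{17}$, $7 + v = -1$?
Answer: $\frac{578}{29205} + \frac{17 \sqrt{30361}}{29205} \approx 0.12122$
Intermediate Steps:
$v = -8$ ($v = -7 - 1 = -8$)
$h = \frac{4}{17}$ ($h = 4 \cdot \frac{1}{17} = \frac{4}{17} \approx 0.23529$)
$F{\left(r,t \right)} = 105$ ($F{\left(r,t \right)} = 7 \cdot 15 = 105$)
$a{\left(k \right)} = -2 + \sqrt{105 + k}$ ($a{\left(k \right)} = -2 + \sqrt{k + 105} = -2 + \sqrt{105 + k}$)
$\frac{1}{a{\left(h^{2} \right)}} = \frac{1}{-2 + \sqrt{105 + \left(\frac{4}{17}\right)^{2}}} = \frac{1}{-2 + \sqrt{105 + \frac{16}{289}}} = \frac{1}{-2 + \sqrt{\frac{30361}{289}}} = \frac{1}{-2 + \frac{\sqrt{30361}}{17}}$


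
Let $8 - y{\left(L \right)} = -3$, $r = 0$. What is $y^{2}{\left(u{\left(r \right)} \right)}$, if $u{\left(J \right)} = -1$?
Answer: $121$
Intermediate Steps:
$y{\left(L \right)} = 11$ ($y{\left(L \right)} = 8 - -3 = 8 + 3 = 11$)
$y^{2}{\left(u{\left(r \right)} \right)} = 11^{2} = 121$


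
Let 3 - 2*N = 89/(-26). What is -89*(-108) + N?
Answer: 499991/52 ≈ 9615.2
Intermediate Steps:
N = 167/52 (N = 3/2 - 89/(2*(-26)) = 3/2 - 89*(-1)/(2*26) = 3/2 - ½*(-89/26) = 3/2 + 89/52 = 167/52 ≈ 3.2115)
-89*(-108) + N = -89*(-108) + 167/52 = 9612 + 167/52 = 499991/52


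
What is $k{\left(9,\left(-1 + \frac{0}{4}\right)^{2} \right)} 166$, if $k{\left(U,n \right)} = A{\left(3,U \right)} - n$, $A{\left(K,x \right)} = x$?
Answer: $1328$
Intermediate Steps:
$k{\left(U,n \right)} = U - n$
$k{\left(9,\left(-1 + \frac{0}{4}\right)^{2} \right)} 166 = \left(9 - \left(-1 + \frac{0}{4}\right)^{2}\right) 166 = \left(9 - \left(-1 + 0 \cdot \frac{1}{4}\right)^{2}\right) 166 = \left(9 - \left(-1 + 0\right)^{2}\right) 166 = \left(9 - \left(-1\right)^{2}\right) 166 = \left(9 - 1\right) 166 = 8 \cdot 166 = 1328$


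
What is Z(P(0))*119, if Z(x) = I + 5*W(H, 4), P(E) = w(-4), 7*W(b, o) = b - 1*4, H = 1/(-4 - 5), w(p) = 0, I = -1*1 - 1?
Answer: -5287/9 ≈ -587.44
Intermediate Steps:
I = -2 (I = -1 - 1 = -2)
H = -⅑ (H = 1/(-9) = -⅑ ≈ -0.11111)
W(b, o) = -4/7 + b/7 (W(b, o) = (b - 1*4)/7 = (b - 4)/7 = (-4 + b)/7 = -4/7 + b/7)
P(E) = 0
Z(x) = -311/63 (Z(x) = -2 + 5*(-4/7 + (⅐)*(-⅑)) = -2 + 5*(-4/7 - 1/63) = -2 + 5*(-37/63) = -2 - 185/63 = -311/63)
Z(P(0))*119 = -311/63*119 = -5287/9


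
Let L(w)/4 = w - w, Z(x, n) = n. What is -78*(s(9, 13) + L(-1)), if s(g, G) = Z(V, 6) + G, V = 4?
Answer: -1482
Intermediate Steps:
s(g, G) = 6 + G
L(w) = 0 (L(w) = 4*(w - w) = 4*0 = 0)
-78*(s(9, 13) + L(-1)) = -78*((6 + 13) + 0) = -78*(19 + 0) = -78*19 = -1482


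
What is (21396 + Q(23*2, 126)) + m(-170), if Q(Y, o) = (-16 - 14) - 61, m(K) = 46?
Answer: 21351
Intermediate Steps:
Q(Y, o) = -91 (Q(Y, o) = -30 - 61 = -91)
(21396 + Q(23*2, 126)) + m(-170) = (21396 - 91) + 46 = 21305 + 46 = 21351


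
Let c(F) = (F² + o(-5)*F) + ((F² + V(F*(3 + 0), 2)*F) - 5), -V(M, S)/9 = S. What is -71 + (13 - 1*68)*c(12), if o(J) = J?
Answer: -456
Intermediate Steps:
V(M, S) = -9*S
c(F) = -5 - 23*F + 2*F² (c(F) = (F² - 5*F) + ((F² + (-9*2)*F) - 5) = (F² - 5*F) + ((F² - 18*F) - 5) = (F² - 5*F) + (-5 + F² - 18*F) = -5 - 23*F + 2*F²)
-71 + (13 - 1*68)*c(12) = -71 + (13 - 1*68)*(-5 - 23*12 + 2*12²) = -71 + (13 - 68)*(-5 - 276 + 2*144) = -71 - 55*(-5 - 276 + 288) = -71 - 55*7 = -71 - 385 = -456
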